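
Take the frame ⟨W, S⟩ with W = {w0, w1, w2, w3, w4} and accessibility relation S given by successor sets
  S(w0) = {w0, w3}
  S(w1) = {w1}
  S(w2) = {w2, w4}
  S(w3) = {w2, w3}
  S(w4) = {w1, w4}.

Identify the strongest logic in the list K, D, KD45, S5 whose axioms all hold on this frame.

D

Serial (axiom D): yes — every world has a successor (e.g. w0 S w0).
Euclidean (axiom 5): no — w0 S w3 and w0 S w0, but not w3 S w0.
Transitive (axiom 4): no — w0 S w3 and w3 S w2, but not w0 S w2.
Reflexive (axiom T): yes — every world is S-related to itself.
So F validates K, D; KD45 would additionally require S to be Euclidean and transitive. The strongest is D.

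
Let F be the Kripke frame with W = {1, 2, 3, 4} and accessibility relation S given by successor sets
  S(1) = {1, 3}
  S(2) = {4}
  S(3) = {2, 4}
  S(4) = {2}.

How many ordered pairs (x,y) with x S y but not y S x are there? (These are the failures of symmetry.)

3

Enumerating: (1,3), (3,2), (3,4).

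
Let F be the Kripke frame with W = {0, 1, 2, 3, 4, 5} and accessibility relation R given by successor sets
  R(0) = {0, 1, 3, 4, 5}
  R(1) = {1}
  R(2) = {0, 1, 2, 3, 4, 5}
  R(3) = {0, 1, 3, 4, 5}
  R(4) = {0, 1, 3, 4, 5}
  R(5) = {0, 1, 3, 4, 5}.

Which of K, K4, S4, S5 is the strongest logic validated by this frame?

S4

Transitive (axiom 4): yes — every two-step R-path is closed by a direct edge.
Reflexive (axiom T): yes — every world is R-related to itself.
Euclidean (axiom 5): no — 0 R 1 and 0 R 3, but not 1 R 3.
So F validates K, K4, S4; S5 would additionally require R to be Euclidean. The strongest is S4.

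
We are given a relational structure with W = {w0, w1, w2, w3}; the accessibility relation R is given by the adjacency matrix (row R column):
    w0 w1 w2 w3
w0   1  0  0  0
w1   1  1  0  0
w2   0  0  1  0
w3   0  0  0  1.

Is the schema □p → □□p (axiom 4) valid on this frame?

Yes

Axiom 4 corresponds to the accessibility relation being transitive.
Transitive: yes — every two-step R-path is closed by a direct edge.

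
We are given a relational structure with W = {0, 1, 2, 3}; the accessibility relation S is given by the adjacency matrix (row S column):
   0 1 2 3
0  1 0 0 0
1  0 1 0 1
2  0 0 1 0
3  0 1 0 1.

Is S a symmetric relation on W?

Yes

Symmetric: yes — every pair in S has its reverse in S.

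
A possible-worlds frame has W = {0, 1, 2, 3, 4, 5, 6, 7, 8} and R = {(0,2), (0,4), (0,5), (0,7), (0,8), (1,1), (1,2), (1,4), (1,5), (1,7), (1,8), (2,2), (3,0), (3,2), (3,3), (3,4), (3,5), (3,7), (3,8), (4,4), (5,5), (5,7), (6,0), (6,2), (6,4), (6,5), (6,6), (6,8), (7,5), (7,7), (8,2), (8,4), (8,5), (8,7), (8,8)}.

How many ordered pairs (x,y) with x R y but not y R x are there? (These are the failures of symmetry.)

25

Enumerating: (0,2), (0,4), (0,5), (0,7), (0,8), (1,2), (1,4), (1,5), (1,7), (1,8), (3,0), (3,2), … and 13 more.
Total: 25.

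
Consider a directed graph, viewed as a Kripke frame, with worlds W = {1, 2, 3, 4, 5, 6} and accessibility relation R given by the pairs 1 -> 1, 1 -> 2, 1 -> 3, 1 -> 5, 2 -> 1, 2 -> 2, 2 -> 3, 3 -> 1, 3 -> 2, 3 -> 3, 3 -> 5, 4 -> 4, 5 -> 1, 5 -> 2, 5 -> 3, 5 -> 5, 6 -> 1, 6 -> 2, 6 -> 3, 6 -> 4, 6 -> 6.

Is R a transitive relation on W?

No

Transitive: no — 2 R 1 and 1 R 5, but not 2 R 5.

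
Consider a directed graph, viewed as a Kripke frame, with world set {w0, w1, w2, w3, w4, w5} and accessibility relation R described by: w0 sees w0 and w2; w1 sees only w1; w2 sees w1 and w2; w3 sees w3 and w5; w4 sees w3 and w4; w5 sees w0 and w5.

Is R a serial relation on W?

Serial: yes — every world has a successor (e.g. w0 R w0).

Yes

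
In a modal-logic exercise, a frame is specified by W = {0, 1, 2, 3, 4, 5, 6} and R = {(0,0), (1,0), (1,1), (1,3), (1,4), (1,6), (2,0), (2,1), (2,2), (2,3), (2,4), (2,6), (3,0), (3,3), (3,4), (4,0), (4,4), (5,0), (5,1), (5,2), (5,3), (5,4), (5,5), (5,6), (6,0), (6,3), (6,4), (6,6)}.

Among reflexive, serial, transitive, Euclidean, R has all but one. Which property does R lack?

Reflexive: yes — every world is R-related to itself.
Serial: yes — every world has a successor (e.g. 0 R 0).
Transitive: yes — every two-step R-path is closed by a direct edge.
Euclidean: no — 1 R 0 and 1 R 3, but not 0 R 3.
Only Euclidean fails.

Euclidean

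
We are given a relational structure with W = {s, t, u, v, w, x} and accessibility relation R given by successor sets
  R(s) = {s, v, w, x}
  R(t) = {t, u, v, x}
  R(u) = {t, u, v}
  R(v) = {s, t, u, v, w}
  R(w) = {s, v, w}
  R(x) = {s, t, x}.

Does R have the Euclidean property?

Euclidean: no — s R v and s R x, but not v R x.

No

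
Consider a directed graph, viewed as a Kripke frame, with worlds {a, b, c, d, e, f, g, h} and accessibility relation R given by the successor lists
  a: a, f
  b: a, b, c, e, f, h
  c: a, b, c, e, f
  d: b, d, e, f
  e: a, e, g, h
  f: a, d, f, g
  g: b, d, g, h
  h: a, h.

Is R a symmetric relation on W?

No

Symmetric: no — b R a but not a R b.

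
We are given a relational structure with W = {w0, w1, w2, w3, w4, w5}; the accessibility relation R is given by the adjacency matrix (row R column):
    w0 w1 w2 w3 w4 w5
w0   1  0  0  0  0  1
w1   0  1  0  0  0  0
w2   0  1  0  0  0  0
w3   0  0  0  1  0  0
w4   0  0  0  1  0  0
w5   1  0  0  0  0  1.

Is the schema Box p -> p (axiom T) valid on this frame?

The schema T characterises exactly the reflexive frames.
Reflexive: no — w2 is not related to itself.

No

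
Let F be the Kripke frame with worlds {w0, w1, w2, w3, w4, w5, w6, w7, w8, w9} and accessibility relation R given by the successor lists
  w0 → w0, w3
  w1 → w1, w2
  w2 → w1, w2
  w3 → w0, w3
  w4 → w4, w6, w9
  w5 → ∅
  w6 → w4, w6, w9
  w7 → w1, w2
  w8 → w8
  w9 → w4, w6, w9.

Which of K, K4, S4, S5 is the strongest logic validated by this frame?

Transitive (axiom 4): yes — every two-step R-path is closed by a direct edge.
Reflexive (axiom T): no — w5 is not related to itself.
Euclidean (axiom 5): yes — any two successors of a common world are R-related.
So F validates K, K4; S4 would additionally require R to be reflexive. The strongest is K4.

K4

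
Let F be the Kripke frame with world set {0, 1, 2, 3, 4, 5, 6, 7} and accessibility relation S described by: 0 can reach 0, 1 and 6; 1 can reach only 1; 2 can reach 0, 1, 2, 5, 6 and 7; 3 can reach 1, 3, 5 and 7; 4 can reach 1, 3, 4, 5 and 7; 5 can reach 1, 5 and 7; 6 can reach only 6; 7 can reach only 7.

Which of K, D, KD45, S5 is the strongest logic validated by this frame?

Serial (axiom D): yes — every world has a successor (e.g. 0 S 0).
Euclidean (axiom 5): no — 0 S 1 and 0 S 6, but not 1 S 6.
Transitive (axiom 4): yes — every two-step S-path is closed by a direct edge.
Reflexive (axiom T): yes — every world is S-related to itself.
So F validates K, D; KD45 would additionally require S to be Euclidean. The strongest is D.

D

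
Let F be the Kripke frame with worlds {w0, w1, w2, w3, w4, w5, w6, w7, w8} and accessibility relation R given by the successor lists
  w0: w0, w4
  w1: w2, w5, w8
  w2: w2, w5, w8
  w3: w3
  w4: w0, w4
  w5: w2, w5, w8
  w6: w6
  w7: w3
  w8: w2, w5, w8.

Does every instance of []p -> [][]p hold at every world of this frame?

Axiom 4 corresponds to the accessibility relation being transitive.
Transitive: yes — every two-step R-path is closed by a direct edge.

Yes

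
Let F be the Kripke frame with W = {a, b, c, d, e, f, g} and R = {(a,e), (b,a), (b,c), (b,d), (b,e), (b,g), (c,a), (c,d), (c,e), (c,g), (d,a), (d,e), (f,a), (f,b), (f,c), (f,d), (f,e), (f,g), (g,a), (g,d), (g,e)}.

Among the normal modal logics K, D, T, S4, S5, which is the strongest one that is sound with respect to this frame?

K

Serial (axiom D): no — e has no R-successor.
Reflexive (axiom T): no — a is not related to itself.
Transitive (axiom 4): yes — every two-step R-path is closed by a direct edge.
Euclidean (axiom 5): no — b R a and b R c, but not a R c.
So F validates K; D would additionally require R to be serial. The strongest is K.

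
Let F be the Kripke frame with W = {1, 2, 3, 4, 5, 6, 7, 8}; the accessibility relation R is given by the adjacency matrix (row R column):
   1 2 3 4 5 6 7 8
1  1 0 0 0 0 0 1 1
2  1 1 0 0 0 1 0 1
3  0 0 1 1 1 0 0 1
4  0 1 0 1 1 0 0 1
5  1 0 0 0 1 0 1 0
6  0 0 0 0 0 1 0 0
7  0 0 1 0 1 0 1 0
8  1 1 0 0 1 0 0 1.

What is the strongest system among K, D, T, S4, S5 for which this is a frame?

Serial (axiom D): yes — every world has a successor (e.g. 1 R 1).
Reflexive (axiom T): yes — every world is R-related to itself.
Transitive (axiom 4): no — 1 R 7 and 7 R 3, but not 1 R 3.
Euclidean (axiom 5): no — 1 R 7 and 1 R 8, but not 7 R 8.
So F validates K, D, T; S4 would additionally require R to be transitive. The strongest is T.

T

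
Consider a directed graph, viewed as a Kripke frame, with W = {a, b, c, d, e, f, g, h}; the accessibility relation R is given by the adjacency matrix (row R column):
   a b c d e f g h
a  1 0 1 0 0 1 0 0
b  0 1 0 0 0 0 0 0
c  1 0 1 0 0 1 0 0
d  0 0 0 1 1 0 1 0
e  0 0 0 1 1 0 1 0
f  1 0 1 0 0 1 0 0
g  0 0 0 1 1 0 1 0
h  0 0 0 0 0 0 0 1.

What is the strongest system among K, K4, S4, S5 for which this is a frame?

S5

Transitive (axiom 4): yes — every two-step R-path is closed by a direct edge.
Reflexive (axiom T): yes — every world is R-related to itself.
Euclidean (axiom 5): yes — any two successors of a common world are R-related.
So F validates K, K4, S4, S5. The strongest is S5.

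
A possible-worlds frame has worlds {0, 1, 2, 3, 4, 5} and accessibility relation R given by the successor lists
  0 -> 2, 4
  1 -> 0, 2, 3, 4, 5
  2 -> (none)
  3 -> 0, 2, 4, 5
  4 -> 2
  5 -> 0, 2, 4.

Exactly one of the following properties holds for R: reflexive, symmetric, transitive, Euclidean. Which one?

Reflexive: no — 0 is not related to itself.
Symmetric: no — 0 R 2 but not 2 R 0.
Transitive: yes — every two-step R-path is closed by a direct edge.
Euclidean: no — 0 R 2 and 0 R 4, but not 2 R 4.
Only transitive holds.

transitive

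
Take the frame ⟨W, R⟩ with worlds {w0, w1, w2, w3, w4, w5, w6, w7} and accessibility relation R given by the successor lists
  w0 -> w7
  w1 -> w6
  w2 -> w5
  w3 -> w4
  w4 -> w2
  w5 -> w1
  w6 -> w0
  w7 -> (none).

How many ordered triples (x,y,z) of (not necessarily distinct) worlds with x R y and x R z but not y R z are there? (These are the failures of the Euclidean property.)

Enumerating: (w0,w7,w7), (w1,w6,w6), (w2,w5,w5), (w3,w4,w4), (w4,w2,w2), (w5,w1,w1), (w6,w0,w0).

7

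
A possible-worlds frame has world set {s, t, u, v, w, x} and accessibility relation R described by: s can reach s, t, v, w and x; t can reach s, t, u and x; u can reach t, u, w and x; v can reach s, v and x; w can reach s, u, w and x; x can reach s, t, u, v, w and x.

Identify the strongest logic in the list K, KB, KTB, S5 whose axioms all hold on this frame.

Symmetric (axiom B): yes — every pair in R has its reverse in R.
Reflexive (axiom T): yes — every world is R-related to itself.
Euclidean (axiom 5): no — s R t and s R v, but not t R v.
So F validates K, KB, KTB; S5 would additionally require R to be Euclidean. The strongest is KTB.

KTB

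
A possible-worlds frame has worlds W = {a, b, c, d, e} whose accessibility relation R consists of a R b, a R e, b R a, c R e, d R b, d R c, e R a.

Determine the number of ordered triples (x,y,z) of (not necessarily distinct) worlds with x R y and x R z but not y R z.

11

Enumerating: (a,b,b), (a,b,e), (a,e,b), (a,e,e), (b,a,a), (c,e,e), (d,b,b), (d,b,c), (d,c,b), (d,c,c), (e,a,a).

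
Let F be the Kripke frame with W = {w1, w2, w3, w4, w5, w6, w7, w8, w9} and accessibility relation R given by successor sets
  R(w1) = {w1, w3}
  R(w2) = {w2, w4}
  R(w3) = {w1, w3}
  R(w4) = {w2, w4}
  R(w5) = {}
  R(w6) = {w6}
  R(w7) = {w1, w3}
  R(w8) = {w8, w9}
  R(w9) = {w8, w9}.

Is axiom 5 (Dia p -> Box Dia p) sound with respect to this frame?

Yes

Axiom 5 corresponds to the accessibility relation being Euclidean.
Euclidean: yes — any two successors of a common world are R-related.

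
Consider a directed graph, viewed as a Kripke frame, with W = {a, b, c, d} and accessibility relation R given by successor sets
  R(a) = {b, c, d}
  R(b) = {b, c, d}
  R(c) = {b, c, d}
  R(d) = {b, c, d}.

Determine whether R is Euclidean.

Euclidean: yes — any two successors of a common world are R-related.

Yes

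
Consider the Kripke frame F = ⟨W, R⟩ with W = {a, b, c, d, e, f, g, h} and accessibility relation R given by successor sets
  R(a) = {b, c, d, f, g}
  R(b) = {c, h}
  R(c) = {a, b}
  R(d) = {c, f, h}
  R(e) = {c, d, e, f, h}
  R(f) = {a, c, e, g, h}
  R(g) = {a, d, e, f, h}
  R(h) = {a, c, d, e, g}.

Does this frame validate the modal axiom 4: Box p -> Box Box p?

No

Axiom 4 corresponds to the accessibility relation being transitive.
Transitive: no — a R b and b R h, but not a R h.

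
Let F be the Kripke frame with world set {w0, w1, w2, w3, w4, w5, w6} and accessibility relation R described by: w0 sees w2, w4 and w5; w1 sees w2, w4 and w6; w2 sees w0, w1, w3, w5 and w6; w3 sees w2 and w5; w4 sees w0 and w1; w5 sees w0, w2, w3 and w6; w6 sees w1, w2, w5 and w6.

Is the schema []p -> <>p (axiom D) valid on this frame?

Yes

By correspondence theory, D is valid on a frame iff R is serial.
Serial: yes — every world has a successor (e.g. w0 R w2).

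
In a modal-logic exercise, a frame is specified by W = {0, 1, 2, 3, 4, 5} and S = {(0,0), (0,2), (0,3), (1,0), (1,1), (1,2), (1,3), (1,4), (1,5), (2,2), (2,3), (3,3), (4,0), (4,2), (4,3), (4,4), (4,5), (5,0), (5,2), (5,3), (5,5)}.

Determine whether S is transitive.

Yes

Transitive: yes — every two-step S-path is closed by a direct edge.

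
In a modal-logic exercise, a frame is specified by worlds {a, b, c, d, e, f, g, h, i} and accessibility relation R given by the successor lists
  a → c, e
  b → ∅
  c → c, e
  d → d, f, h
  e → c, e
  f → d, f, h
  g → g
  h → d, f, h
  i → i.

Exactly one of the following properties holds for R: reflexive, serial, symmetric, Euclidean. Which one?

Euclidean

Reflexive: no — a is not related to itself.
Serial: no — b has no R-successor.
Symmetric: no — a R c but not c R a.
Euclidean: yes — any two successors of a common world are R-related.
Only Euclidean holds.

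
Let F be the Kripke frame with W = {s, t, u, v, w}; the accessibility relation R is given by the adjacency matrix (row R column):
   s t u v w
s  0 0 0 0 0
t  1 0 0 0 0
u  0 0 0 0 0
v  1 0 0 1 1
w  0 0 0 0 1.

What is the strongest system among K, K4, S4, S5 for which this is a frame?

Transitive (axiom 4): yes — every two-step R-path is closed by a direct edge.
Reflexive (axiom T): no — s is not related to itself.
Euclidean (axiom 5): no — v R s and v R w, but not s R w.
So F validates K, K4; S4 would additionally require R to be reflexive. The strongest is K4.

K4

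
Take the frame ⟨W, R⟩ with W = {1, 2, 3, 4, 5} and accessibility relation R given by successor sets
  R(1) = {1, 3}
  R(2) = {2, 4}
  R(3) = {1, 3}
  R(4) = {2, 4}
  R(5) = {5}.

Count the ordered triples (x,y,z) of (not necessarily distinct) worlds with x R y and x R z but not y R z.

R is Euclidean; there are no such tuples.

0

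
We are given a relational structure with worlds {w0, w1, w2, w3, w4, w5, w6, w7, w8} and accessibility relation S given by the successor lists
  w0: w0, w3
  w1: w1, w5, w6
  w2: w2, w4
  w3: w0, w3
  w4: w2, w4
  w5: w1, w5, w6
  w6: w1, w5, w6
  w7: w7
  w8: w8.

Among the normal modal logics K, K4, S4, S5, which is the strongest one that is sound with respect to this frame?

Transitive (axiom 4): yes — every two-step S-path is closed by a direct edge.
Reflexive (axiom T): yes — every world is S-related to itself.
Euclidean (axiom 5): yes — any two successors of a common world are S-related.
So F validates K, K4, S4, S5. The strongest is S5.

S5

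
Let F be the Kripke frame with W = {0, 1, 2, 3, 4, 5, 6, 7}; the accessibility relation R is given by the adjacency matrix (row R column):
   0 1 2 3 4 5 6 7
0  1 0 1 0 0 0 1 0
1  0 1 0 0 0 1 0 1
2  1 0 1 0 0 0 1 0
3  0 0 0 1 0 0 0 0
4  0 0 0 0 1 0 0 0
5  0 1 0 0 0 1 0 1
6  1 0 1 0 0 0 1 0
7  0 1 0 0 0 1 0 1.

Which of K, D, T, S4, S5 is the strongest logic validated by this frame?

S5

Serial (axiom D): yes — every world has a successor (e.g. 0 R 0).
Reflexive (axiom T): yes — every world is R-related to itself.
Transitive (axiom 4): yes — every two-step R-path is closed by a direct edge.
Euclidean (axiom 5): yes — any two successors of a common world are R-related.
So F validates K, D, T, S4, S5. The strongest is S5.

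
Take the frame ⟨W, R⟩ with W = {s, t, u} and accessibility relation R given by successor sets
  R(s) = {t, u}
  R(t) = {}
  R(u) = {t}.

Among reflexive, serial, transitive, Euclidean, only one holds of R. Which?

transitive

Reflexive: no — s is not related to itself.
Serial: no — t has no R-successor.
Transitive: yes — every two-step R-path is closed by a direct edge.
Euclidean: no — s R t and s R u, but not t R u.
Only transitive holds.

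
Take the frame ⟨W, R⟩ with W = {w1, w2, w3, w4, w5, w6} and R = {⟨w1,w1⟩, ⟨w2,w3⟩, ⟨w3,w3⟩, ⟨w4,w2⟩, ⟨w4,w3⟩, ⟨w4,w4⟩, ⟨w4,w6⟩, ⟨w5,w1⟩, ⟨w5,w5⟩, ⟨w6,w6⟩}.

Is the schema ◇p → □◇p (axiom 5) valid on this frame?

The schema 5 characterises exactly the Euclidean frames.
Euclidean: no — w4 R w2 and w4 R w6, but not w2 R w6.

No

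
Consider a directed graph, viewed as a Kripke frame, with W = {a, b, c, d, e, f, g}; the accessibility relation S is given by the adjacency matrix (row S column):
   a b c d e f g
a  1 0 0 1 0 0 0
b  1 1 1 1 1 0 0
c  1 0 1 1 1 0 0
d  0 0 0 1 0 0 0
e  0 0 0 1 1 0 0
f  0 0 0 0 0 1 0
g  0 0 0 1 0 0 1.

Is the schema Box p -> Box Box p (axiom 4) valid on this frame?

By correspondence theory, 4 is valid on a frame iff S is transitive.
Transitive: yes — every two-step S-path is closed by a direct edge.

Yes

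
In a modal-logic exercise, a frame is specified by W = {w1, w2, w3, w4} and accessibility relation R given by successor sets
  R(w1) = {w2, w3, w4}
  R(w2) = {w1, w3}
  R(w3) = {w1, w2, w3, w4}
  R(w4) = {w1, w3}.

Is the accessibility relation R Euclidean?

Euclidean: no — w1 R w2 and w1 R w4, but not w2 R w4.

No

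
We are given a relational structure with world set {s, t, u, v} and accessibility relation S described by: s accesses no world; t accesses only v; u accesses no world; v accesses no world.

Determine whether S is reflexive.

No

Reflexive: no — s is not related to itself.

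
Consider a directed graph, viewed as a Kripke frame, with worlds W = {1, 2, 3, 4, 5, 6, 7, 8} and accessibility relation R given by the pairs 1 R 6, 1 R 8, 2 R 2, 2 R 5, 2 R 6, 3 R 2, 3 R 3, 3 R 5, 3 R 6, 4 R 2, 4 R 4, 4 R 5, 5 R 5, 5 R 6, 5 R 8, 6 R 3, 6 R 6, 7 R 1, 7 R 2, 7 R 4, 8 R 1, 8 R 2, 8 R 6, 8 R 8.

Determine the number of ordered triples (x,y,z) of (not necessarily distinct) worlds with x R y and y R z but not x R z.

Enumerating: (1,6,3), (1,8,1), (1,8,2), (2,5,8), (2,6,3), (3,5,8), (4,2,6), (4,5,6), (4,5,8), (5,6,3), (5,8,1), (5,8,2), … and 9 more.
Total: 21.

21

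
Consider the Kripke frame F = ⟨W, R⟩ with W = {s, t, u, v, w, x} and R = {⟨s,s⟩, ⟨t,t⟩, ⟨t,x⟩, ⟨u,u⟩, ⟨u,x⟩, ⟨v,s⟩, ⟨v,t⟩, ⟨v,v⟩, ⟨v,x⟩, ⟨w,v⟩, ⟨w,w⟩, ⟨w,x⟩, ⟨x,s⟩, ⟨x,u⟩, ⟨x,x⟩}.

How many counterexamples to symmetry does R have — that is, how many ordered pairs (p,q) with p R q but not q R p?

7

Enumerating: (t,x), (v,s), (v,t), (v,x), (w,v), (w,x), (x,s).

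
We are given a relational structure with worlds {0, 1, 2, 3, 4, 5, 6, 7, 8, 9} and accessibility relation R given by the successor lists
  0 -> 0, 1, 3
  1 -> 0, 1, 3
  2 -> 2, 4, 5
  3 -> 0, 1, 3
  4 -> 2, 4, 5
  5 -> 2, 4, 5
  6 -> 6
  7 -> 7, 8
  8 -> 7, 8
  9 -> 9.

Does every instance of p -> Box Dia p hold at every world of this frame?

The schema B characterises exactly the symmetric frames.
Symmetric: yes — every pair in R has its reverse in R.

Yes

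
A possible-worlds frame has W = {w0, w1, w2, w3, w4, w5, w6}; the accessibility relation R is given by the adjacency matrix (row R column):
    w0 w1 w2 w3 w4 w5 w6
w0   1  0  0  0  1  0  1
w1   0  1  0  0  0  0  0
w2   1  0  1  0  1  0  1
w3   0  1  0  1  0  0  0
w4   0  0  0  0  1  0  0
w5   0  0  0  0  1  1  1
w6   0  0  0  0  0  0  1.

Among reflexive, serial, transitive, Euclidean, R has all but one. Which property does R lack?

Reflexive: yes — every world is R-related to itself.
Serial: yes — every world has a successor (e.g. w0 R w0).
Transitive: yes — every two-step R-path is closed by a direct edge.
Euclidean: no — w0 R w4 and w0 R w6, but not w4 R w6.
Only Euclidean fails.

Euclidean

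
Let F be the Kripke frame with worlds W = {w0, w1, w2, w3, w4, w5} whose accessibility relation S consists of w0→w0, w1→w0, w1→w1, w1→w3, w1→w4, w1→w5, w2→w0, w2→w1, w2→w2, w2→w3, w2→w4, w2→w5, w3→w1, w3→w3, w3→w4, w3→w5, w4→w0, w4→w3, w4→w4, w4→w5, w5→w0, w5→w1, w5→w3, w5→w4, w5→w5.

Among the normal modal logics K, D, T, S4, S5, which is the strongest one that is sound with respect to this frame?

Serial (axiom D): yes — every world has a successor (e.g. w0 S w0).
Reflexive (axiom T): yes — every world is S-related to itself.
Transitive (axiom 4): no — w3 S w1 and w1 S w0, but not w3 S w0.
Euclidean (axiom 5): no — w1 S w0 and w1 S w3, but not w0 S w3.
So F validates K, D, T; S4 would additionally require S to be transitive. The strongest is T.

T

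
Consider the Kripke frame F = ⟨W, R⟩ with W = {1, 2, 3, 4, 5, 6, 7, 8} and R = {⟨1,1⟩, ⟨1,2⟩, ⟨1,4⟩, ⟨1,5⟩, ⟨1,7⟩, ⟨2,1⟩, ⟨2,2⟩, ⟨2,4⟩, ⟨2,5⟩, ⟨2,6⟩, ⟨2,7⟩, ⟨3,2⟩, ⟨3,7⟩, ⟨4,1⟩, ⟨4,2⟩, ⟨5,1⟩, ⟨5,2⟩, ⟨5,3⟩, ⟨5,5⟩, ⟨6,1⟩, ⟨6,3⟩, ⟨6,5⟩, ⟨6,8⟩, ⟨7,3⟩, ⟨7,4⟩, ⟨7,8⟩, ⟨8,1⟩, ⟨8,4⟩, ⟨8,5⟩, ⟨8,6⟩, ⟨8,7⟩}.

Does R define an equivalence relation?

No

Reflexive: no — 3 is not related to itself.
Symmetric: no — 1 R 7 but not 7 R 1.
Transitive: no — 1 R 2 and 2 R 6, but not 1 R 6.
So R is not an equivalence relation.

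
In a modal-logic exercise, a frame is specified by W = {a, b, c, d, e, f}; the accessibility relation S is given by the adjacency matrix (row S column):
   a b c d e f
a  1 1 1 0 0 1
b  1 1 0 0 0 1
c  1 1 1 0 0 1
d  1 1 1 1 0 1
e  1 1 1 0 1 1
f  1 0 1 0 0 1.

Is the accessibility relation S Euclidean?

No

Euclidean: no — a S b and a S c, but not b S c.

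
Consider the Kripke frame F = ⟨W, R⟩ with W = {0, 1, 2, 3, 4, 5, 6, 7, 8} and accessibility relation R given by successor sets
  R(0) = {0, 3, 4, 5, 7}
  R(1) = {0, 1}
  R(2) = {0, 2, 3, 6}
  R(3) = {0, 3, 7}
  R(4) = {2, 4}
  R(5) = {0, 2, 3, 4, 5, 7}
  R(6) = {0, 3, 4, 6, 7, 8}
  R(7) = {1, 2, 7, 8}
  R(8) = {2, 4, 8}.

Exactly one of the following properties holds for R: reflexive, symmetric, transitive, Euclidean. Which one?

reflexive

Reflexive: yes — every world is R-related to itself.
Symmetric: no — 0 R 4 but not 4 R 0.
Transitive: no — 0 R 4 and 4 R 2, but not 0 R 2.
Euclidean: no — 0 R 3 and 0 R 4, but not 3 R 4.
Only reflexive holds.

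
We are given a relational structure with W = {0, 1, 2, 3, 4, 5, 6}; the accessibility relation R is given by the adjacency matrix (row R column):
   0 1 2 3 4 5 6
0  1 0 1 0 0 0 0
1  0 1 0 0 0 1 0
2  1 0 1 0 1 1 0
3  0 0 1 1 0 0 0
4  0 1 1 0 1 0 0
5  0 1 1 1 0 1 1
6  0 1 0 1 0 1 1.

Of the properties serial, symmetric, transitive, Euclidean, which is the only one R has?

serial

Serial: yes — every world has a successor (e.g. 0 R 0).
Symmetric: no — 3 R 2 but not 2 R 3.
Transitive: no — 0 R 2 and 2 R 4, but not 0 R 4.
Euclidean: no — 2 R 0 and 2 R 4, but not 0 R 4.
Only serial holds.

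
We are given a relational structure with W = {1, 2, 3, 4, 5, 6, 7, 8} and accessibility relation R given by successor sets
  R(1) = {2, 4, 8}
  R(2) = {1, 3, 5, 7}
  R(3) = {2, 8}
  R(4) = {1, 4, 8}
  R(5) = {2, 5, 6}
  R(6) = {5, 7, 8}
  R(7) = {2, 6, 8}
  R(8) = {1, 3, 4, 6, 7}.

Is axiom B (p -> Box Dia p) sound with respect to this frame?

Yes

Axiom B corresponds to the accessibility relation being symmetric.
Symmetric: yes — every pair in R has its reverse in R.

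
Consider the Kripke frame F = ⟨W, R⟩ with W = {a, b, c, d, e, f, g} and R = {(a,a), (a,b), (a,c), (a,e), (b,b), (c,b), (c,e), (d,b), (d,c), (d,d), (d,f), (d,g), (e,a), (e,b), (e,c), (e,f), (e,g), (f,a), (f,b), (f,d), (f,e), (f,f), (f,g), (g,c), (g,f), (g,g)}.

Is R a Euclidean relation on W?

Euclidean: no — a R b and a R c, but not b R c.

No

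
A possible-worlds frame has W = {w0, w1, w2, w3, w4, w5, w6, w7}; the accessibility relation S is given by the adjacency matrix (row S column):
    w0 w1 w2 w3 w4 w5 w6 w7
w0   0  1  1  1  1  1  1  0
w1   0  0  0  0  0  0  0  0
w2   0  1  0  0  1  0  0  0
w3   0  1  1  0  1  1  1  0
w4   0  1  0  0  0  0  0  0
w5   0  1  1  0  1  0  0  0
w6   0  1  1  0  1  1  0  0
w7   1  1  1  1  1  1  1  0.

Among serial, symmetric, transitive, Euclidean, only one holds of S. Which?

Serial: no — w1 has no S-successor.
Symmetric: no — w0 S w1 but not w1 S w0.
Transitive: yes — every two-step S-path is closed by a direct edge.
Euclidean: no — w0 S w1 and w0 S w2, but not w1 S w2.
Only transitive holds.

transitive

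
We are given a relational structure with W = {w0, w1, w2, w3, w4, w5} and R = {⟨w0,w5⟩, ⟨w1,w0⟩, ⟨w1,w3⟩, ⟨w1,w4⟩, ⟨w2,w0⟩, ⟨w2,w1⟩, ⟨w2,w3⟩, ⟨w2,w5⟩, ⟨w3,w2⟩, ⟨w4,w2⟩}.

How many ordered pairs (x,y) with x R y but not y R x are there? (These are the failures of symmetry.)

Enumerating: (w0,w5), (w1,w0), (w1,w3), (w1,w4), (w2,w0), (w2,w1), (w2,w5), (w4,w2).

8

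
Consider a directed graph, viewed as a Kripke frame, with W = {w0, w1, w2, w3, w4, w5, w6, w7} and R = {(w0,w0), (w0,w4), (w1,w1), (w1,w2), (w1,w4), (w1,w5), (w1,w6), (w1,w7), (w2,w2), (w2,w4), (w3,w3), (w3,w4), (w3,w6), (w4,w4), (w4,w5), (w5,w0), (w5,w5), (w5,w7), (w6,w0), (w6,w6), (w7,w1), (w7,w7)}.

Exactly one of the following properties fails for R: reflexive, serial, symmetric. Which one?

symmetric

Reflexive: yes — every world is R-related to itself.
Serial: yes — every world has a successor (e.g. w0 R w0).
Symmetric: no — w0 R w4 but not w4 R w0.
Only symmetric fails.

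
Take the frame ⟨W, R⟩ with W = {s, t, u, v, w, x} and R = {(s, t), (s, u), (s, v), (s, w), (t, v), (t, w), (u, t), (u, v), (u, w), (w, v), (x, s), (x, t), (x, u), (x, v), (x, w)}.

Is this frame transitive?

Transitive: yes — every two-step R-path is closed by a direct edge.

Yes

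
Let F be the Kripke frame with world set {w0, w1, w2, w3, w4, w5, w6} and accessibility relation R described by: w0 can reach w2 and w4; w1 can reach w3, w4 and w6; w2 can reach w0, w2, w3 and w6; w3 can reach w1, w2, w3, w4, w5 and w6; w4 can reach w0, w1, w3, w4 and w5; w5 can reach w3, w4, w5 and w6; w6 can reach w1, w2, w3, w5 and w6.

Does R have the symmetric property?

Symmetric: yes — every pair in R has its reverse in R.

Yes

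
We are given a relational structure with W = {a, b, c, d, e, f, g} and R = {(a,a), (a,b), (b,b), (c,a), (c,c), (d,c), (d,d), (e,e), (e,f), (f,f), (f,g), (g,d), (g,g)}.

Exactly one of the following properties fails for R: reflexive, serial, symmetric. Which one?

Reflexive: yes — every world is R-related to itself.
Serial: yes — every world has a successor (e.g. a R a).
Symmetric: no — a R b but not b R a.
Only symmetric fails.

symmetric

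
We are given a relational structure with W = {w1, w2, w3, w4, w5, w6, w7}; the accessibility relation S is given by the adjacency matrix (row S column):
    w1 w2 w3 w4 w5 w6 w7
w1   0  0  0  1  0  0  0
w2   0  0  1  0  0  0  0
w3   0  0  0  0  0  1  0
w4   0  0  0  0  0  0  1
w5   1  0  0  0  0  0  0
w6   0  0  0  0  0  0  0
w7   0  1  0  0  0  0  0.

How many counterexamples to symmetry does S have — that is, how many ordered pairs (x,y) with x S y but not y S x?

6

Enumerating: (w1,w4), (w2,w3), (w3,w6), (w4,w7), (w5,w1), (w7,w2).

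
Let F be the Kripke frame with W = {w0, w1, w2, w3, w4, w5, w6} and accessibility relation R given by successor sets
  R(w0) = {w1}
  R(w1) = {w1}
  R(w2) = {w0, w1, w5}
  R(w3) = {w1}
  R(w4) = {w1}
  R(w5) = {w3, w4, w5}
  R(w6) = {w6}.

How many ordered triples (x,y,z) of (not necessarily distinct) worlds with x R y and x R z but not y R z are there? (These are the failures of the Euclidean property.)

Enumerating: (w2,w0,w0), (w2,w0,w5), (w2,w1,w0), (w2,w1,w5), (w2,w5,w0), (w2,w5,w1), (w5,w3,w3), (w5,w3,w4), (w5,w3,w5), (w5,w4,w3), (w5,w4,w4), (w5,w4,w5).

12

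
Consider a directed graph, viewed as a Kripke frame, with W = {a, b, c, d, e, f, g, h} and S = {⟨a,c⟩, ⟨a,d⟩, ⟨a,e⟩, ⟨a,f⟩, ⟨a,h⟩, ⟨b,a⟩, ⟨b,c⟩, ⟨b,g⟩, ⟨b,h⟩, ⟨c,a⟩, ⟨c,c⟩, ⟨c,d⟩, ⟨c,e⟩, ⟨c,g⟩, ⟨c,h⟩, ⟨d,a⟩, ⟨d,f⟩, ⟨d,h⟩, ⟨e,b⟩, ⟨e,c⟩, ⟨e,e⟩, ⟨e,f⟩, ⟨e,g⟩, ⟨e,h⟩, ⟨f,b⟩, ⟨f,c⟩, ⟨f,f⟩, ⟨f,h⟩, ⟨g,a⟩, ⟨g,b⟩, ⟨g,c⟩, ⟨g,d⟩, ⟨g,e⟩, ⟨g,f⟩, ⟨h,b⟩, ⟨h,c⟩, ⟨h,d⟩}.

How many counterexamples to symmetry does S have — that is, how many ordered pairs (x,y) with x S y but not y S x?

16

Enumerating: (a,e), (a,f), (a,h), (b,a), (b,c), (c,d), (d,f), (e,b), (e,f), (e,h), (f,b), (f,c), (f,h), (g,a), (g,d), (g,f).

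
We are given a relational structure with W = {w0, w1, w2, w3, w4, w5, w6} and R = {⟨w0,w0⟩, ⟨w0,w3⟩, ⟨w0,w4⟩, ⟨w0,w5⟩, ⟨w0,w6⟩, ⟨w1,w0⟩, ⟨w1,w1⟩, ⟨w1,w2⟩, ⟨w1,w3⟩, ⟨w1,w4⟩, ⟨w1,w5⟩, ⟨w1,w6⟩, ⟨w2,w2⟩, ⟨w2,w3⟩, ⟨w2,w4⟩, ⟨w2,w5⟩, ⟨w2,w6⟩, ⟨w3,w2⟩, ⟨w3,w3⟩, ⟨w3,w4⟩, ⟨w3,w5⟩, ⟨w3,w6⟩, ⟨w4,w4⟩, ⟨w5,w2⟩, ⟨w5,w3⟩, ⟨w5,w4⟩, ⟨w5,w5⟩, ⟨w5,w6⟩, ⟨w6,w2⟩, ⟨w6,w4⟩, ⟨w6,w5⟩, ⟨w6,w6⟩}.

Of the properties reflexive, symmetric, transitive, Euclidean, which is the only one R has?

reflexive

Reflexive: yes — every world is R-related to itself.
Symmetric: no — w0 R w3 but not w3 R w0.
Transitive: no — w0 R w3 and w3 R w2, but not w0 R w2.
Euclidean: no — w0 R w4 and w0 R w3, but not w4 R w3.
Only reflexive holds.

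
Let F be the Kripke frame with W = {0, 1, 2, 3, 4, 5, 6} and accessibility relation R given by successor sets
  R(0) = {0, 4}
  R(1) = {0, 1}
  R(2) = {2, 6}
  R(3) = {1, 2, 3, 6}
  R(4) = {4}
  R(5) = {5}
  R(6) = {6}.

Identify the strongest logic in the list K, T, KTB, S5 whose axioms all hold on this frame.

Reflexive (axiom T): yes — every world is R-related to itself.
Symmetric (axiom B): no — 0 R 4 but not 4 R 0.
Euclidean (axiom 5): no — 3 R 1 and 3 R 2, but not 1 R 2.
So F validates K, T; KTB would additionally require R to be symmetric. The strongest is T.

T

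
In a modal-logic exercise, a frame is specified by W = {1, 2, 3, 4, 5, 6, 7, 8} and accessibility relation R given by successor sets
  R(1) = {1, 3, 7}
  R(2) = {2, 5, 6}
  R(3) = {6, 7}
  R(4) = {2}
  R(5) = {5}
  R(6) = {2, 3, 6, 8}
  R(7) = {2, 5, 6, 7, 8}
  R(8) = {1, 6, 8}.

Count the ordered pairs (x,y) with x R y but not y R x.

Enumerating: (1,3), (1,7), (2,5), (3,7), (4,2), (7,2), (7,5), (7,6), (7,8), (8,1).

10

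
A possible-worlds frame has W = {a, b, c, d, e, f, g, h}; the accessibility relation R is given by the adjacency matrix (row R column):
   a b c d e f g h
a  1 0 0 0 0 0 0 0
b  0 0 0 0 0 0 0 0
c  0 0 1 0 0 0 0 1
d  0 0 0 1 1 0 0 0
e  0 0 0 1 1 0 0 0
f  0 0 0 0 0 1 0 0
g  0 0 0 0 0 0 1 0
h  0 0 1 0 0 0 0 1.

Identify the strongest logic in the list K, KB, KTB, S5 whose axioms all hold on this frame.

KB

Symmetric (axiom B): yes — every pair in R has its reverse in R.
Reflexive (axiom T): no — b is not related to itself.
Euclidean (axiom 5): yes — any two successors of a common world are R-related.
So F validates K, KB; KTB would additionally require R to be reflexive. The strongest is KB.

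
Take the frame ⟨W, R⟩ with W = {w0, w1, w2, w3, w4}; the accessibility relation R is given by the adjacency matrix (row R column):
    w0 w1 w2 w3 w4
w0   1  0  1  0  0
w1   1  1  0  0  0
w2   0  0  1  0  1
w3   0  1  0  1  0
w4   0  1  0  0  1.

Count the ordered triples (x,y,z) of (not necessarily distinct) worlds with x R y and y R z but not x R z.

Enumerating: (w0,w2,w4), (w1,w0,w2), (w2,w4,w1), (w3,w1,w0), (w4,w1,w0).

5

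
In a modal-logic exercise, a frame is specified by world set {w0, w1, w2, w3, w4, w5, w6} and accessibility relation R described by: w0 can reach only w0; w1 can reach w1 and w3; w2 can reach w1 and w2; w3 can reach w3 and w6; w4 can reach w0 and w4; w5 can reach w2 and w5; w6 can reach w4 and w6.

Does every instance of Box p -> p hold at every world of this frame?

Yes

Axiom T corresponds to the accessibility relation being reflexive.
Reflexive: yes — every world is R-related to itself.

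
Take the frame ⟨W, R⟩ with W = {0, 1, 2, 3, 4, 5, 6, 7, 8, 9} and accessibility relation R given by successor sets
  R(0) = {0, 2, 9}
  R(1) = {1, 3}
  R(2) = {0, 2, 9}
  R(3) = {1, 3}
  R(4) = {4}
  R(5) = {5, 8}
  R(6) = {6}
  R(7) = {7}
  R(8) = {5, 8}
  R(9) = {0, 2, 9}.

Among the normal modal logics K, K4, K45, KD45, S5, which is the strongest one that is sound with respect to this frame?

S5

Transitive (axiom 4): yes — every two-step R-path is closed by a direct edge.
Euclidean (axiom 5): yes — any two successors of a common world are R-related.
Serial (axiom D): yes — every world has a successor (e.g. 0 R 0).
Reflexive (axiom T): yes — every world is R-related to itself.
So F validates K, K4, K45, KD45, S5. The strongest is S5.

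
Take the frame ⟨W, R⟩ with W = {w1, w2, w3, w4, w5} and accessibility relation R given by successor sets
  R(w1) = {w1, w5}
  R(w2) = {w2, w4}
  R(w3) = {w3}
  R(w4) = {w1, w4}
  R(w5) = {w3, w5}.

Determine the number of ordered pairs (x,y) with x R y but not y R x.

4

Enumerating: (w1,w5), (w2,w4), (w4,w1), (w5,w3).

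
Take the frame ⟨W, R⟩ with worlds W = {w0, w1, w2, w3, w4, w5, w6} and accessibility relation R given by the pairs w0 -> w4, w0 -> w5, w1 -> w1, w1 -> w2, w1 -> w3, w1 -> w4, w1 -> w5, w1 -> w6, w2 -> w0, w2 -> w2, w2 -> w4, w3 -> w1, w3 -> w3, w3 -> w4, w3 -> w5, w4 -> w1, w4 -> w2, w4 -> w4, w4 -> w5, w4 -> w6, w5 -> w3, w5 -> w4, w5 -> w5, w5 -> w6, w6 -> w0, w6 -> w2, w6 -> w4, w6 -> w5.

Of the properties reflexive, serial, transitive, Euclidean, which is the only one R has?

Reflexive: no — w0 is not related to itself.
Serial: yes — every world has a successor (e.g. w0 R w4).
Transitive: no — w0 R w4 and w4 R w1, but not w0 R w1.
Euclidean: no — w1 R w2 and w1 R w3, but not w2 R w3.
Only serial holds.

serial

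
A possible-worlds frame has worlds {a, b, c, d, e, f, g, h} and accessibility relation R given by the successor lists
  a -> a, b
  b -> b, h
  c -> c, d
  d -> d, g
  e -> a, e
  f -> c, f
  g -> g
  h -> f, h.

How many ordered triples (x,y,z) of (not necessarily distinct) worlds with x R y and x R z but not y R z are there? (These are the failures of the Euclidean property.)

7

Enumerating: (a,b,a), (b,h,b), (c,d,c), (d,g,d), (e,a,e), (f,c,f), (h,f,h).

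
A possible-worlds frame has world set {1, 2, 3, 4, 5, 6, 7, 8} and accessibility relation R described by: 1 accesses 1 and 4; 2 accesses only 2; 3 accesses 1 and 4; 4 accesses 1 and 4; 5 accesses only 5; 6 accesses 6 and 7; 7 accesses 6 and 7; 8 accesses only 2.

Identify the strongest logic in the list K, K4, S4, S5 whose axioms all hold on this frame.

Transitive (axiom 4): yes — every two-step R-path is closed by a direct edge.
Reflexive (axiom T): no — 3 is not related to itself.
Euclidean (axiom 5): yes — any two successors of a common world are R-related.
So F validates K, K4; S4 would additionally require R to be reflexive. The strongest is K4.

K4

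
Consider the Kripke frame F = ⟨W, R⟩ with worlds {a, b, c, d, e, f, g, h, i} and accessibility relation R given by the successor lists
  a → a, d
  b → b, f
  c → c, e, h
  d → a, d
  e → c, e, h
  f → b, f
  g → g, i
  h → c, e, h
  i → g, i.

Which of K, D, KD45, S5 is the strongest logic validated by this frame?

S5

Serial (axiom D): yes — every world has a successor (e.g. a R a).
Euclidean (axiom 5): yes — any two successors of a common world are R-related.
Transitive (axiom 4): yes — every two-step R-path is closed by a direct edge.
Reflexive (axiom T): yes — every world is R-related to itself.
So F validates K, D, KD45, S5. The strongest is S5.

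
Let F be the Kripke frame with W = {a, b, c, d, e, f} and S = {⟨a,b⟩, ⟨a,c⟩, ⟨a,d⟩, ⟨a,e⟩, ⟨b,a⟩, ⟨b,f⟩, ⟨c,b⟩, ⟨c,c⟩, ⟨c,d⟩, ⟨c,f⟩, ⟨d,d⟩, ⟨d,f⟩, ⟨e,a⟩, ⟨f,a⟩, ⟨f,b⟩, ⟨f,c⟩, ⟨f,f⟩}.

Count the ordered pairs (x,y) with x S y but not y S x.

6

Enumerating: (a,c), (a,d), (c,b), (c,d), (d,f), (f,a).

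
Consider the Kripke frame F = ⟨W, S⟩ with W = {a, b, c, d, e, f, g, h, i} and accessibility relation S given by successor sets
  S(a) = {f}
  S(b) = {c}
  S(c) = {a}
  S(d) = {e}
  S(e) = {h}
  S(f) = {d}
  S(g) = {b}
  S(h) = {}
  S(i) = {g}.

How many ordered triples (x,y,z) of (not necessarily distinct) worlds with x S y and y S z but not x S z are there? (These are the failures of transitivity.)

7

Enumerating: (a,f,d), (b,c,a), (c,a,f), (d,e,h), (f,d,e), (g,b,c), (i,g,b).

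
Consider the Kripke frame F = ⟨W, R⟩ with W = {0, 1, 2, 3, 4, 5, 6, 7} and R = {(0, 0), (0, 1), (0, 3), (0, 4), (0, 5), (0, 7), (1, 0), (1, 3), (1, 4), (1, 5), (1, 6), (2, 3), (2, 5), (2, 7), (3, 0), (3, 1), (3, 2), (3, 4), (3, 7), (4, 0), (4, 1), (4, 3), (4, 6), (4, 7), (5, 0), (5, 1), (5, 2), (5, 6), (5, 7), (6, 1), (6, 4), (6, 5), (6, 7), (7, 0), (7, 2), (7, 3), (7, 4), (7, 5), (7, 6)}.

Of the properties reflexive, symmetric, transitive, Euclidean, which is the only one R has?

symmetric

Reflexive: no — 1 is not related to itself.
Symmetric: yes — every pair in R has its reverse in R.
Transitive: no — 0 R 1 and 1 R 6, but not 0 R 6.
Euclidean: no — 0 R 1 and 0 R 7, but not 1 R 7.
Only symmetric holds.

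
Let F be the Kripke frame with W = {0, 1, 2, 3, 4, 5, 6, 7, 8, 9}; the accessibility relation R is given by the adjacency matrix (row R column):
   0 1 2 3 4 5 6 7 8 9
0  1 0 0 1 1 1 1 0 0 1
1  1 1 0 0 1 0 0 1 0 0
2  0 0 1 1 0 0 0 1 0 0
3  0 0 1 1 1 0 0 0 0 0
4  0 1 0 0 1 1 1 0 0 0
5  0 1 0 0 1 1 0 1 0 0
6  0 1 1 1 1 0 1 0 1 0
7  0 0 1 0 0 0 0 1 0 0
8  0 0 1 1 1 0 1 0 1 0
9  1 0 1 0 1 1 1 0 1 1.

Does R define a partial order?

No

Reflexive: yes — every world is R-related to itself.
Transitive: no — 0 R 3 and 3 R 2, but not 0 R 2.
Antisymmetric: no — 0 R 9 and 9 R 0 with 0 ≠ 9.
So R is not a partial order.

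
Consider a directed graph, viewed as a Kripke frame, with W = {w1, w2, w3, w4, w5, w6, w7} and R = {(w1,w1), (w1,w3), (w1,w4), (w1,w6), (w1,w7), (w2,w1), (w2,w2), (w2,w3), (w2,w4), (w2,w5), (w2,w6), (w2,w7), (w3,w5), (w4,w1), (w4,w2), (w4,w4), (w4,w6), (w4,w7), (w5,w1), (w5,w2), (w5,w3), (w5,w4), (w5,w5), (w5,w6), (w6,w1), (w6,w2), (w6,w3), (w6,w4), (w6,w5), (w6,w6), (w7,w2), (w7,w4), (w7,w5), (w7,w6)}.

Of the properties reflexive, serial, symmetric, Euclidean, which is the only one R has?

serial

Reflexive: no — w3 is not related to itself.
Serial: yes — every world has a successor (e.g. w1 R w1).
Symmetric: no — w1 R w3 but not w3 R w1.
Euclidean: no — w1 R w3 and w1 R w4, but not w3 R w4.
Only serial holds.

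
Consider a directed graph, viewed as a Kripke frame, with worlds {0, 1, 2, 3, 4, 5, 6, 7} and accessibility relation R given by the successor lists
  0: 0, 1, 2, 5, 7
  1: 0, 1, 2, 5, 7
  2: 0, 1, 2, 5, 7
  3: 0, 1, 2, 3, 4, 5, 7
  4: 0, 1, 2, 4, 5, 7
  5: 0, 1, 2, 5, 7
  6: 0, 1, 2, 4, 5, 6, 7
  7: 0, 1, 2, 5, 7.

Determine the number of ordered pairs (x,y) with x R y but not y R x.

Enumerating: (3,0), (3,1), (3,2), (3,4), (3,5), (3,7), (4,0), (4,1), (4,2), (4,5), (4,7), (6,0), (6,1), (6,2), (6,4), (6,5), (6,7).

17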